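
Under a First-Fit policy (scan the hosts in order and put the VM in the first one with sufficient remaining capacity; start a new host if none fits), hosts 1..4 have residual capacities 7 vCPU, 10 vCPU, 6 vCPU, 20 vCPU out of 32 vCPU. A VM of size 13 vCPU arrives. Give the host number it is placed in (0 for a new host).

4

Hosts with room: host 4 (20 vCPU).
The first with room is host 4.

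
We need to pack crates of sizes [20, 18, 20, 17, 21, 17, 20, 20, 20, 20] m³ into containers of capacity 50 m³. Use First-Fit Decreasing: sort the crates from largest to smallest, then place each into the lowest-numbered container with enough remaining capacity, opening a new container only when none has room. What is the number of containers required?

Sorted descending: 21, 20, 20, 20, 20, 20, 20, 18, 17, 17.
container 1: place 21 m³, 29 m³ left
container 1: place 20 m³, 9 m³ left
container 2: place 20 m³, 30 m³ left
container 2: place 20 m³, 10 m³ left
container 3: place 20 m³, 30 m³ left
container 3: place 20 m³, 10 m³ left
container 4: place 20 m³, 30 m³ left
container 4: place 18 m³, 12 m³ left
container 5: place 17 m³, 33 m³ left
container 5: place 17 m³, 16 m³ left
Final containers: [21,20] [20,20] [20,20] [20,18] [17,17].

5 containers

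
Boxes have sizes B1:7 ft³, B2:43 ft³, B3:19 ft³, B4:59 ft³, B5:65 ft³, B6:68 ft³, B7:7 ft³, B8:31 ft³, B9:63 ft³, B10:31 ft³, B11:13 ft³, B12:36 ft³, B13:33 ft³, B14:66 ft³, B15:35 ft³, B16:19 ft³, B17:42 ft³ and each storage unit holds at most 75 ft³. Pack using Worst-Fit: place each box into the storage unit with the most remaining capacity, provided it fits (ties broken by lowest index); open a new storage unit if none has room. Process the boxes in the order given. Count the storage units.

storage unit 1: place B1 (7 ft³), 68 ft³ left
storage unit 1: place B2 (43 ft³), 25 ft³ left
storage unit 1: place B3 (19 ft³), 6 ft³ left
storage unit 2: place B4 (59 ft³), 16 ft³ left
storage unit 3: place B5 (65 ft³), 10 ft³ left
storage unit 4: place B6 (68 ft³), 7 ft³ left
storage unit 2: place B7 (7 ft³), 9 ft³ left
storage unit 5: place B8 (31 ft³), 44 ft³ left
storage unit 6: place B9 (63 ft³), 12 ft³ left
storage unit 5: place B10 (31 ft³), 13 ft³ left
storage unit 5: place B11 (13 ft³), 0 ft³ left
storage unit 7: place B12 (36 ft³), 39 ft³ left
storage unit 7: place B13 (33 ft³), 6 ft³ left
storage unit 8: place B14 (66 ft³), 9 ft³ left
storage unit 9: place B15 (35 ft³), 40 ft³ left
storage unit 9: place B16 (19 ft³), 21 ft³ left
storage unit 10: place B17 (42 ft³), 33 ft³ left

10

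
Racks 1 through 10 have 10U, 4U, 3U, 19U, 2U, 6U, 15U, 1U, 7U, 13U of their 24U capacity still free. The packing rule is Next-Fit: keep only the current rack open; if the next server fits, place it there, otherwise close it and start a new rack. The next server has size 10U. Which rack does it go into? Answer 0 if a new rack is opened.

10

Next-Fit only looks at rack 10, which has 13U free.
10U fits there.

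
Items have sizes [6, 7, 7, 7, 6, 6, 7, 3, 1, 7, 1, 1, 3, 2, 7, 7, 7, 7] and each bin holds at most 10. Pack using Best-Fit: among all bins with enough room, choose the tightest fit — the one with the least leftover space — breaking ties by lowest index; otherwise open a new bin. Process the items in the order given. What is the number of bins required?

6 → bin 1 (remaining 4)
7 → bin 2 (remaining 3)
7 → bin 3 (remaining 3)
7 → bin 4 (remaining 3)
6 → bin 5 (remaining 4)
6 → bin 6 (remaining 4)
7 → bin 7 (remaining 3)
3 → bin 2 (remaining 0)
1 → bin 3 (remaining 2)
7 → bin 8 (remaining 3)
1 → bin 3 (remaining 1)
1 → bin 3 (remaining 0)
3 → bin 4 (remaining 0)
2 → bin 7 (remaining 1)
7 → bin 9 (remaining 3)
7 → bin 10 (remaining 3)
7 → bin 11 (remaining 3)
7 → bin 12 (remaining 3)

12 bins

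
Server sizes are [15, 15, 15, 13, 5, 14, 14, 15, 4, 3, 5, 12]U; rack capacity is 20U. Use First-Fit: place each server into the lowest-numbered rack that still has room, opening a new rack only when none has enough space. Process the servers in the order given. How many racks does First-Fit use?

rack 1: place 15U, 5U left
rack 2: place 15U, 5U left
rack 3: place 15U, 5U left
rack 4: place 13U, 7U left
rack 1: place 5U, 0U left
rack 5: place 14U, 6U left
rack 6: place 14U, 6U left
rack 7: place 15U, 5U left
rack 2: place 4U, 1U left
rack 3: place 3U, 2U left
rack 4: place 5U, 2U left
rack 8: place 12U, 8U left

8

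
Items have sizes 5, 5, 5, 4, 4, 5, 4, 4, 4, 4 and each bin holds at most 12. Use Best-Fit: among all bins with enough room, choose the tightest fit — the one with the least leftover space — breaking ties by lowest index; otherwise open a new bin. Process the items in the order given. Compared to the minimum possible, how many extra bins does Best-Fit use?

1

Best-Fit: [5,5] [5,4] [4,5] [4,4,4] [4] → 5 bins.
Total size 44; any packing needs at least ⌈44/12⌉ = 4 bins.
An optimal packing achieves that bound: [5,5] [5,5] [4,4,4] [4,4,4] → 4 bins.
Excess: 5 − 4 = 1.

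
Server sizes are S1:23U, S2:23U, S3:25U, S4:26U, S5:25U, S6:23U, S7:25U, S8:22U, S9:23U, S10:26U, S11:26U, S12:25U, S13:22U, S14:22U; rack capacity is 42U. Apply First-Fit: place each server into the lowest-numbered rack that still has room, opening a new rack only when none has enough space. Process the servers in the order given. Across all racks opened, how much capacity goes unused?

S1 (23U) → rack 1 (remaining 19U)
S2 (23U) → rack 2 (remaining 19U)
S3 (25U) → rack 3 (remaining 17U)
S4 (26U) → rack 4 (remaining 16U)
S5 (25U) → rack 5 (remaining 17U)
S6 (23U) → rack 6 (remaining 19U)
S7 (25U) → rack 7 (remaining 17U)
S8 (22U) → rack 8 (remaining 20U)
S9 (23U) → rack 9 (remaining 19U)
S10 (26U) → rack 10 (remaining 16U)
S11 (26U) → rack 11 (remaining 16U)
S12 (25U) → rack 12 (remaining 17U)
S13 (22U) → rack 13 (remaining 20U)
S14 (22U) → rack 14 (remaining 20U)
14 racks × 42U = 588U; used 336U; unused 252U.

252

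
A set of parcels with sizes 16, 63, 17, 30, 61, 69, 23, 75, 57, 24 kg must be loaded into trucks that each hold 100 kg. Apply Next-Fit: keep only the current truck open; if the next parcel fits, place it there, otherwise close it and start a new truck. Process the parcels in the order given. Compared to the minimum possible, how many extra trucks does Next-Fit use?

0

Next-Fit: [16,63,17] [30,61] [69,23] [75] [57,24] → 5 trucks.
Total size 435 kg; any packing needs at least ⌈435/100⌉ = 5 trucks.
So 5 is already optimal.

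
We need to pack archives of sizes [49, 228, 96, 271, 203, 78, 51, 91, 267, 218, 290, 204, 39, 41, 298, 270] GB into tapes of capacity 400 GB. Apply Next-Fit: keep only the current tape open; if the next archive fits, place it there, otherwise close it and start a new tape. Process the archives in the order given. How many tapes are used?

tape 1: place 49 GB, 351 GB left
tape 1: place 228 GB, 123 GB left
tape 1: place 96 GB, 27 GB left
tape 2: place 271 GB, 129 GB left
tape 3: place 203 GB, 197 GB left
tape 3: place 78 GB, 119 GB left
tape 3: place 51 GB, 68 GB left
tape 4: place 91 GB, 309 GB left
tape 4: place 267 GB, 42 GB left
tape 5: place 218 GB, 182 GB left
tape 6: place 290 GB, 110 GB left
tape 7: place 204 GB, 196 GB left
tape 7: place 39 GB, 157 GB left
tape 7: place 41 GB, 116 GB left
tape 8: place 298 GB, 102 GB left
tape 9: place 270 GB, 130 GB left

9 tapes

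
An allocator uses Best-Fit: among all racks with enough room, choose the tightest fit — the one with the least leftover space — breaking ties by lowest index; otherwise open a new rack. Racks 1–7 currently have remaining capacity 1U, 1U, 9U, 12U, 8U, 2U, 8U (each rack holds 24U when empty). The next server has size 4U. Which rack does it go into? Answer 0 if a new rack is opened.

Racks with room: rack 3 (9U), rack 4 (12U), rack 5 (8U), rack 7 (8U).
Tightest fit is rack 5 with 8U free.

5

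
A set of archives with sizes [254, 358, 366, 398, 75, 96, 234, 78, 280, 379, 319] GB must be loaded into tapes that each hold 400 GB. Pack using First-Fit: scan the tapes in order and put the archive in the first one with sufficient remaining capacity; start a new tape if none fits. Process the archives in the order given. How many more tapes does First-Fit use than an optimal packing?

0

First-Fit: [254,75] [358] [366] [398] [96,234] [78,280] [379] [319] → 8 tapes.
Total size 2837 GB; any packing needs at least ⌈2837/400⌉ = 8 tapes.
So 8 is already optimal.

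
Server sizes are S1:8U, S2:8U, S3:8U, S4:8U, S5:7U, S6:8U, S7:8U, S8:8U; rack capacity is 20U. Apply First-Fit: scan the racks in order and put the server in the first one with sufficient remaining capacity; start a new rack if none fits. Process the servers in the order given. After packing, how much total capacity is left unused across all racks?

17

Put S1 (8U) in rack 1; 12U remain.
Put S2 (8U) in rack 1; 4U remain.
Put S3 (8U) in rack 2; 12U remain.
Put S4 (8U) in rack 2; 4U remain.
Put S5 (7U) in rack 3; 13U remain.
Put S6 (8U) in rack 3; 5U remain.
Put S7 (8U) in rack 4; 12U remain.
Put S8 (8U) in rack 4; 4U remain.
4 racks × 20U = 80U; used 63U; unused 17U.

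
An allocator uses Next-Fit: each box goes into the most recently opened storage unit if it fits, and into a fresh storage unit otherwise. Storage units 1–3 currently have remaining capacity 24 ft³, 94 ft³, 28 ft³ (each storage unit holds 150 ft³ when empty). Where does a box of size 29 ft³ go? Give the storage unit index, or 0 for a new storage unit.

Next-Fit only looks at storage unit 3, which has 28 ft³ free.
29 ft³ does not fit, so a new storage unit is opened.

0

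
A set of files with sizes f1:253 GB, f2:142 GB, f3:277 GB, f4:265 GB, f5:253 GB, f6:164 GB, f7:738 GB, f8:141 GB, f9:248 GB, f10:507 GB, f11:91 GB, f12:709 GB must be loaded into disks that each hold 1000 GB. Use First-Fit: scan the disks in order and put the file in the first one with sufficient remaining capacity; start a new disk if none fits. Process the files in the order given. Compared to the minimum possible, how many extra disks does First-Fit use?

First-Fit: [253,142,277,265] [253,164,141,248,91] [738] [507] [709] → 5 disks.
Total size 3788 GB; any packing needs at least ⌈3788/1000⌉ = 4 disks.
An optimal packing achieves that bound: [738,253] [709,277] [507,265,164] [253,248,142,141,91] → 4 disks.
Excess: 5 − 4 = 1.

1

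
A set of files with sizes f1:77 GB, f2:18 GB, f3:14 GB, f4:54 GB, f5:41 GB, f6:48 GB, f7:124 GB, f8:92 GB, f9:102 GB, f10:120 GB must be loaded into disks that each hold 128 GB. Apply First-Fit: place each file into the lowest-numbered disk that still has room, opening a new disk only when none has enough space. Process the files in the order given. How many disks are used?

disk 1: place f1 (77 GB), 51 GB left
disk 1: place f2 (18 GB), 33 GB left
disk 1: place f3 (14 GB), 19 GB left
disk 2: place f4 (54 GB), 74 GB left
disk 2: place f5 (41 GB), 33 GB left
disk 3: place f6 (48 GB), 80 GB left
disk 4: place f7 (124 GB), 4 GB left
disk 5: place f8 (92 GB), 36 GB left
disk 6: place f9 (102 GB), 26 GB left
disk 7: place f10 (120 GB), 8 GB left
Final disks: [77,18,14] [54,41] [48] [124] [92] [102] [120].

7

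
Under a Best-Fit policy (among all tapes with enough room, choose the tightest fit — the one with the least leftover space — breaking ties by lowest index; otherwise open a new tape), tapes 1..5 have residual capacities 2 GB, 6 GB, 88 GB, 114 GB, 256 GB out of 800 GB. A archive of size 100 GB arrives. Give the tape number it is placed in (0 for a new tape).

Tapes with room: tape 4 (114 GB), tape 5 (256 GB).
Tightest fit is tape 4 with 114 GB free.

4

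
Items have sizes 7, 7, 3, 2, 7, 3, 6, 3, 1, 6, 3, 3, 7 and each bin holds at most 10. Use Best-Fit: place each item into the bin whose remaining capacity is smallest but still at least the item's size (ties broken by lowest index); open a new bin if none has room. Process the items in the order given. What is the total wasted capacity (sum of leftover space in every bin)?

Put 7 in bin 1; 3 remain.
Put 7 in bin 2; 3 remain.
Put 3 in bin 1; 0 remain.
Put 2 in bin 2; 1 remain.
Put 7 in bin 3; 3 remain.
Put 3 in bin 3; 0 remain.
Put 6 in bin 4; 4 remain.
Put 3 in bin 4; 1 remain.
Put 1 in bin 2; 0 remain.
Put 6 in bin 5; 4 remain.
Put 3 in bin 5; 1 remain.
Put 3 in bin 6; 7 remain.
Put 7 in bin 6; 0 remain.
6 bins × 10 = 60; used 58; unused 2.

2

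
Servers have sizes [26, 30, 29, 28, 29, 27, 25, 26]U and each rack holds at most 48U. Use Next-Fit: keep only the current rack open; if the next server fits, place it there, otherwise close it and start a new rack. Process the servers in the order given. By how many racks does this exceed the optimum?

0

Next-Fit: [26] [30] [29] [28] [29] [27] [25] [26] → 8 racks.
8 servers exceed 24U (half the capacity), and no two of those can share a rack, so at least 8 racks are needed.
So 8 is already optimal.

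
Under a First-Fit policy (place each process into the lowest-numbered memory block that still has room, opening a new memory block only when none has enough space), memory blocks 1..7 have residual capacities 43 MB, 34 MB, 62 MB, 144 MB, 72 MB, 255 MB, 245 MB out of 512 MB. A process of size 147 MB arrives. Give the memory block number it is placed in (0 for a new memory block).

6

Memory blocks with room: memory block 6 (255 MB), memory block 7 (245 MB).
The first with room is memory block 6.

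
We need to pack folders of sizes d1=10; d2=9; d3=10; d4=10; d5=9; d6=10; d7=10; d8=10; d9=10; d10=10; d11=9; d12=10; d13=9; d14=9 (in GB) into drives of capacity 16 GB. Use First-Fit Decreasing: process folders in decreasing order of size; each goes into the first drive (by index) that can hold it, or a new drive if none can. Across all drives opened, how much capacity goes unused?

Sorted descending: 10, 10, 10, 10, 10, 10, 10, 10, 10, 9, 9, 9, 9, 9.
10 GB → drive 1 (remaining 6 GB)
10 GB → drive 2 (remaining 6 GB)
10 GB → drive 3 (remaining 6 GB)
10 GB → drive 4 (remaining 6 GB)
10 GB → drive 5 (remaining 6 GB)
10 GB → drive 6 (remaining 6 GB)
10 GB → drive 7 (remaining 6 GB)
10 GB → drive 8 (remaining 6 GB)
10 GB → drive 9 (remaining 6 GB)
9 GB → drive 10 (remaining 7 GB)
9 GB → drive 11 (remaining 7 GB)
9 GB → drive 12 (remaining 7 GB)
9 GB → drive 13 (remaining 7 GB)
9 GB → drive 14 (remaining 7 GB)
14 drives × 16 GB = 224 GB; used 135 GB; unused 89 GB.

89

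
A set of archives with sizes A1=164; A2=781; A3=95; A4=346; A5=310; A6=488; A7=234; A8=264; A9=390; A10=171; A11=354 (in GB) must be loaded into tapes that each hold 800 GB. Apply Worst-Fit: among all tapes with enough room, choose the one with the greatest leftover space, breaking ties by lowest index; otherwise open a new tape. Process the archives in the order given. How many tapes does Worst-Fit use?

A1 (164 GB) → tape 1 (remaining 636 GB)
A2 (781 GB) → tape 2 (remaining 19 GB)
A3 (95 GB) → tape 1 (remaining 541 GB)
A4 (346 GB) → tape 1 (remaining 195 GB)
A5 (310 GB) → tape 3 (remaining 490 GB)
A6 (488 GB) → tape 3 (remaining 2 GB)
A7 (234 GB) → tape 4 (remaining 566 GB)
A8 (264 GB) → tape 4 (remaining 302 GB)
A9 (390 GB) → tape 5 (remaining 410 GB)
A10 (171 GB) → tape 5 (remaining 239 GB)
A11 (354 GB) → tape 6 (remaining 446 GB)

6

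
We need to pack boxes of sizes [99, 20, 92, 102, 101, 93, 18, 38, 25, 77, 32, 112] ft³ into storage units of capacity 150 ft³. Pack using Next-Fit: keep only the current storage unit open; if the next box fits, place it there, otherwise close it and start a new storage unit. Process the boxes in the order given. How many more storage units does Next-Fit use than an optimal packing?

Next-Fit: [99,20] [92] [102] [101] [93,18,38] [25,77,32] [112] → 7 storage units.
7 boxes exceed 75 ft³ (half the capacity), and no two of those can share a storage unit, so at least 7 storage units are needed.
So 7 is already optimal.

0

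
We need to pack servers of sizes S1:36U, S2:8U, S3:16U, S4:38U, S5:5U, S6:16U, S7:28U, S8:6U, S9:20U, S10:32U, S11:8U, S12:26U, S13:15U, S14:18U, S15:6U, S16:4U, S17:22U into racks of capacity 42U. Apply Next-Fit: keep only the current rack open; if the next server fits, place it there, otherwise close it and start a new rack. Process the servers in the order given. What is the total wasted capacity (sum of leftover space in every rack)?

116

Put S1 (36U) in rack 1; 6U remain.
Put S2 (8U) in rack 2; 34U remain.
Put S3 (16U) in rack 2; 18U remain.
Put S4 (38U) in rack 3; 4U remain.
Put S5 (5U) in rack 4; 37U remain.
Put S6 (16U) in rack 4; 21U remain.
Put S7 (28U) in rack 5; 14U remain.
Put S8 (6U) in rack 5; 8U remain.
Put S9 (20U) in rack 6; 22U remain.
Put S10 (32U) in rack 7; 10U remain.
Put S11 (8U) in rack 7; 2U remain.
Put S12 (26U) in rack 8; 16U remain.
Put S13 (15U) in rack 8; 1U remain.
Put S14 (18U) in rack 9; 24U remain.
Put S15 (6U) in rack 9; 18U remain.
Put S16 (4U) in rack 9; 14U remain.
Put S17 (22U) in rack 10; 20U remain.
10 racks × 42U = 420U; used 304U; unused 116U.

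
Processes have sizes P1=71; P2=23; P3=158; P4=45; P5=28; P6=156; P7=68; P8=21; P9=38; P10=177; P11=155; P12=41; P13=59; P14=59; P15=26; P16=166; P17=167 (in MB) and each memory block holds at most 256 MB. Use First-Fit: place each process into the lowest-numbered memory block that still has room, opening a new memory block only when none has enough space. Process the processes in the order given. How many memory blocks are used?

P1 (71 MB) → memory block 1 (remaining 185 MB)
P2 (23 MB) → memory block 1 (remaining 162 MB)
P3 (158 MB) → memory block 1 (remaining 4 MB)
P4 (45 MB) → memory block 2 (remaining 211 MB)
P5 (28 MB) → memory block 2 (remaining 183 MB)
P6 (156 MB) → memory block 2 (remaining 27 MB)
P7 (68 MB) → memory block 3 (remaining 188 MB)
P8 (21 MB) → memory block 2 (remaining 6 MB)
P9 (38 MB) → memory block 3 (remaining 150 MB)
P10 (177 MB) → memory block 4 (remaining 79 MB)
P11 (155 MB) → memory block 5 (remaining 101 MB)
P12 (41 MB) → memory block 3 (remaining 109 MB)
P13 (59 MB) → memory block 3 (remaining 50 MB)
P14 (59 MB) → memory block 4 (remaining 20 MB)
P15 (26 MB) → memory block 3 (remaining 24 MB)
P16 (166 MB) → memory block 6 (remaining 90 MB)
P17 (167 MB) → memory block 7 (remaining 89 MB)

7 memory blocks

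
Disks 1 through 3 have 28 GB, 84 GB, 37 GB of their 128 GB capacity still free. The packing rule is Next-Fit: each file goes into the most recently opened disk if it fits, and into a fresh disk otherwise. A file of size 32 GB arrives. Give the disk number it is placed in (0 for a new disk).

3

Next-Fit only looks at disk 3, which has 37 GB free.
32 GB fits there.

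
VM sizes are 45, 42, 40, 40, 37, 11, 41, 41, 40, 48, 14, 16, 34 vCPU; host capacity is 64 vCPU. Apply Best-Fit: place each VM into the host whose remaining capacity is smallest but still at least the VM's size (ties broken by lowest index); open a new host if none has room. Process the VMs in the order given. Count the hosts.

10

Put 45 vCPU in host 1; 19 vCPU remain.
Put 42 vCPU in host 2; 22 vCPU remain.
Put 40 vCPU in host 3; 24 vCPU remain.
Put 40 vCPU in host 4; 24 vCPU remain.
Put 37 vCPU in host 5; 27 vCPU remain.
Put 11 vCPU in host 1; 8 vCPU remain.
Put 41 vCPU in host 6; 23 vCPU remain.
Put 41 vCPU in host 7; 23 vCPU remain.
Put 40 vCPU in host 8; 24 vCPU remain.
Put 48 vCPU in host 9; 16 vCPU remain.
Put 14 vCPU in host 9; 2 vCPU remain.
Put 16 vCPU in host 2; 6 vCPU remain.
Put 34 vCPU in host 10; 30 vCPU remain.
Final hosts: [45,11] [42,16] [40] [40] [37] [41] [41] [40] [48,14] [34].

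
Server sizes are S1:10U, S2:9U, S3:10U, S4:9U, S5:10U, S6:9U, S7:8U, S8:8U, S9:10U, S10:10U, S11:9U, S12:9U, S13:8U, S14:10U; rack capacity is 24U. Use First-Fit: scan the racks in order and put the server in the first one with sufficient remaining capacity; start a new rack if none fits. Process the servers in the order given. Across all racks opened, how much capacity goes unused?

rack 1: place S1 (10U), 14U left
rack 1: place S2 (9U), 5U left
rack 2: place S3 (10U), 14U left
rack 2: place S4 (9U), 5U left
rack 3: place S5 (10U), 14U left
rack 3: place S6 (9U), 5U left
rack 4: place S7 (8U), 16U left
rack 4: place S8 (8U), 8U left
rack 5: place S9 (10U), 14U left
rack 5: place S10 (10U), 4U left
rack 6: place S11 (9U), 15U left
rack 6: place S12 (9U), 6U left
rack 4: place S13 (8U), 0U left
rack 7: place S14 (10U), 14U left
7 racks × 24U = 168U; used 129U; unused 39U.

39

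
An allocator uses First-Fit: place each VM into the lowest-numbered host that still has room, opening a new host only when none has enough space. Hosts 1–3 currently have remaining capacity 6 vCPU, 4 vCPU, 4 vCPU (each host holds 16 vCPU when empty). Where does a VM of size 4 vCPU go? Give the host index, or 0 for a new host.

1

Hosts with room: host 1 (6 vCPU), host 2 (4 vCPU), host 3 (4 vCPU).
The first with room is host 1.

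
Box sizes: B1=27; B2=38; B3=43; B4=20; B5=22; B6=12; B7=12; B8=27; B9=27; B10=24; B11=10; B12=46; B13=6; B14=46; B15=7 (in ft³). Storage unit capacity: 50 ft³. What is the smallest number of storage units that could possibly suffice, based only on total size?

8

Total size = 27 + 38 + 43 + 20 + 22 + 12 + 12 + 27 + 27 + 24 + 10 + 46 + 6 + 46 + 7 = 367 ft³.
⌈367 / 50⌉ = 8.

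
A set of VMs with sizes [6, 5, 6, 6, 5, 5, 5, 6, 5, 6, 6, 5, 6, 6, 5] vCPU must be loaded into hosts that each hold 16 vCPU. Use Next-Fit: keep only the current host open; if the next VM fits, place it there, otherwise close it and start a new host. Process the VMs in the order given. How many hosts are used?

7

Put 6 vCPU in host 1; 10 vCPU remain.
Put 5 vCPU in host 1; 5 vCPU remain.
Put 6 vCPU in host 2; 10 vCPU remain.
Put 6 vCPU in host 2; 4 vCPU remain.
Put 5 vCPU in host 3; 11 vCPU remain.
Put 5 vCPU in host 3; 6 vCPU remain.
Put 5 vCPU in host 3; 1 vCPU remain.
Put 6 vCPU in host 4; 10 vCPU remain.
Put 5 vCPU in host 4; 5 vCPU remain.
Put 6 vCPU in host 5; 10 vCPU remain.
Put 6 vCPU in host 5; 4 vCPU remain.
Put 5 vCPU in host 6; 11 vCPU remain.
Put 6 vCPU in host 6; 5 vCPU remain.
Put 6 vCPU in host 7; 10 vCPU remain.
Put 5 vCPU in host 7; 5 vCPU remain.
Final hosts: [6,5] [6,6] [5,5,5] [6,5] [6,6] [5,6] [6,5].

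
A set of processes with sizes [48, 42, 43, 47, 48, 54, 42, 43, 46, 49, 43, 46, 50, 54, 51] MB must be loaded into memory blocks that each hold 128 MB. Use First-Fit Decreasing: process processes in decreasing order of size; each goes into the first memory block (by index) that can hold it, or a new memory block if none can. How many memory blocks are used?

7 memory blocks

Sorted descending: 54, 54, 51, 50, 49, 48, 48, 47, 46, 46, 43, 43, 43, 42, 42.
Put 54 MB in memory block 1; 74 MB remain.
Put 54 MB in memory block 1; 20 MB remain.
Put 51 MB in memory block 2; 77 MB remain.
Put 50 MB in memory block 2; 27 MB remain.
Put 49 MB in memory block 3; 79 MB remain.
Put 48 MB in memory block 3; 31 MB remain.
Put 48 MB in memory block 4; 80 MB remain.
Put 47 MB in memory block 4; 33 MB remain.
Put 46 MB in memory block 5; 82 MB remain.
Put 46 MB in memory block 5; 36 MB remain.
Put 43 MB in memory block 6; 85 MB remain.
Put 43 MB in memory block 6; 42 MB remain.
Put 43 MB in memory block 7; 85 MB remain.
Put 42 MB in memory block 6; 0 MB remain.
Put 42 MB in memory block 7; 43 MB remain.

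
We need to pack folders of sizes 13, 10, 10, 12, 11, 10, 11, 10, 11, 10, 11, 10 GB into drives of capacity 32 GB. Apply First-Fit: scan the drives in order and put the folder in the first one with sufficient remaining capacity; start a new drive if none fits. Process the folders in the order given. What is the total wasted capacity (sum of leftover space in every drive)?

13 GB → drive 1 (remaining 19 GB)
10 GB → drive 1 (remaining 9 GB)
10 GB → drive 2 (remaining 22 GB)
12 GB → drive 2 (remaining 10 GB)
11 GB → drive 3 (remaining 21 GB)
10 GB → drive 2 (remaining 0 GB)
11 GB → drive 3 (remaining 10 GB)
10 GB → drive 3 (remaining 0 GB)
11 GB → drive 4 (remaining 21 GB)
10 GB → drive 4 (remaining 11 GB)
11 GB → drive 4 (remaining 0 GB)
10 GB → drive 5 (remaining 22 GB)
5 drives × 32 GB = 160 GB; used 129 GB; unused 31 GB.

31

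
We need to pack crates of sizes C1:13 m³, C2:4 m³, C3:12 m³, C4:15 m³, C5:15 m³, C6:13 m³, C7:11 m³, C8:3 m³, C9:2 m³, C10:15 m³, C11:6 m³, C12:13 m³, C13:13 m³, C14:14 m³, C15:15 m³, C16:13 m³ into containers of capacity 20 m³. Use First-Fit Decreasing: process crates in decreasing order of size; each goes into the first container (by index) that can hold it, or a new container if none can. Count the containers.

Sorted descending: 15, 15, 15, 15, 14, 13, 13, 13, 13, 13, 12, 11, 6, 4, 3, 2.
container 1: place 15 m³, 5 m³ left
container 2: place 15 m³, 5 m³ left
container 3: place 15 m³, 5 m³ left
container 4: place 15 m³, 5 m³ left
container 5: place 14 m³, 6 m³ left
container 6: place 13 m³, 7 m³ left
container 7: place 13 m³, 7 m³ left
container 8: place 13 m³, 7 m³ left
container 9: place 13 m³, 7 m³ left
container 10: place 13 m³, 7 m³ left
container 11: place 12 m³, 8 m³ left
container 12: place 11 m³, 9 m³ left
container 5: place 6 m³, 0 m³ left
container 1: place 4 m³, 1 m³ left
container 2: place 3 m³, 2 m³ left
container 2: place 2 m³, 0 m³ left

12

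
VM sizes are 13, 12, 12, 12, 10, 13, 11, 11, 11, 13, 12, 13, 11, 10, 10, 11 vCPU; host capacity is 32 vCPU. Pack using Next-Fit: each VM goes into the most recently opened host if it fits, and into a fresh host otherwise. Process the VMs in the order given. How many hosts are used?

8 hosts

host 1: place 13 vCPU, 19 vCPU left
host 1: place 12 vCPU, 7 vCPU left
host 2: place 12 vCPU, 20 vCPU left
host 2: place 12 vCPU, 8 vCPU left
host 3: place 10 vCPU, 22 vCPU left
host 3: place 13 vCPU, 9 vCPU left
host 4: place 11 vCPU, 21 vCPU left
host 4: place 11 vCPU, 10 vCPU left
host 5: place 11 vCPU, 21 vCPU left
host 5: place 13 vCPU, 8 vCPU left
host 6: place 12 vCPU, 20 vCPU left
host 6: place 13 vCPU, 7 vCPU left
host 7: place 11 vCPU, 21 vCPU left
host 7: place 10 vCPU, 11 vCPU left
host 7: place 10 vCPU, 1 vCPU left
host 8: place 11 vCPU, 21 vCPU left
Final hosts: [13,12] [12,12] [10,13] [11,11] [11,13] [12,13] [11,10,10] [11].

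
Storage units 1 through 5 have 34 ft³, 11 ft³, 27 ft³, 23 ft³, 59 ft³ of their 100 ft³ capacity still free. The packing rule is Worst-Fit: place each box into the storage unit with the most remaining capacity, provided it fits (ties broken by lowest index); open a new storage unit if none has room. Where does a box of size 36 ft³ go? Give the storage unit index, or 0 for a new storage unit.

Storage units with room: storage unit 5 (59 ft³).
Most room is storage unit 5 with 59 ft³ free.

5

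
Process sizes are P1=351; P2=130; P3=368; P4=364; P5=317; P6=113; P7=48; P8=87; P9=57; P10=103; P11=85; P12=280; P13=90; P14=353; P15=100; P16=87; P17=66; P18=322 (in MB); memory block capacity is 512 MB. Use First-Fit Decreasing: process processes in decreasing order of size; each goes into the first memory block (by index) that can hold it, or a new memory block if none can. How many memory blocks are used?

7

Sorted descending: 368, 364, 353, 351, 322, 317, 280, 130, 113, 103, 100, 90, 87, 87, 85, 66, 57, 48.
368 MB → memory block 1 (remaining 144 MB)
364 MB → memory block 2 (remaining 148 MB)
353 MB → memory block 3 (remaining 159 MB)
351 MB → memory block 4 (remaining 161 MB)
322 MB → memory block 5 (remaining 190 MB)
317 MB → memory block 6 (remaining 195 MB)
280 MB → memory block 7 (remaining 232 MB)
130 MB → memory block 1 (remaining 14 MB)
113 MB → memory block 2 (remaining 35 MB)
103 MB → memory block 3 (remaining 56 MB)
100 MB → memory block 4 (remaining 61 MB)
90 MB → memory block 5 (remaining 100 MB)
87 MB → memory block 5 (remaining 13 MB)
87 MB → memory block 6 (remaining 108 MB)
85 MB → memory block 6 (remaining 23 MB)
66 MB → memory block 7 (remaining 166 MB)
57 MB → memory block 4 (remaining 4 MB)
48 MB → memory block 3 (remaining 8 MB)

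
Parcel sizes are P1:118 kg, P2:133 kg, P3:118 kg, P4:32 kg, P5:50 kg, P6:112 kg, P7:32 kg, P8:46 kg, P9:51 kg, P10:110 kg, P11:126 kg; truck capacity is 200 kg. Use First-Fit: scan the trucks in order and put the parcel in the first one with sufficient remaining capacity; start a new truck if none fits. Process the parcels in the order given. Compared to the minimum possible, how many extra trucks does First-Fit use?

First-Fit: [118,32,50] [133,32] [118,46] [112,51] [110] [126] → 6 trucks.
6 parcels exceed 100 kg (half the capacity), and no two of those can share a truck, so at least 6 trucks are needed.
So 6 is already optimal.

0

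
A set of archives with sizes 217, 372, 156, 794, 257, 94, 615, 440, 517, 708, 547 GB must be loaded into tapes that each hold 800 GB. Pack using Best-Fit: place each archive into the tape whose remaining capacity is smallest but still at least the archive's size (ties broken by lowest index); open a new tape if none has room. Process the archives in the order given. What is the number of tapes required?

217 GB → tape 1 (remaining 583 GB)
372 GB → tape 1 (remaining 211 GB)
156 GB → tape 1 (remaining 55 GB)
794 GB → tape 2 (remaining 6 GB)
257 GB → tape 3 (remaining 543 GB)
94 GB → tape 3 (remaining 449 GB)
615 GB → tape 4 (remaining 185 GB)
440 GB → tape 3 (remaining 9 GB)
517 GB → tape 5 (remaining 283 GB)
708 GB → tape 6 (remaining 92 GB)
547 GB → tape 7 (remaining 253 GB)
Final tapes: [217,372,156] [794] [257,94,440] [615] [517] [708] [547].

7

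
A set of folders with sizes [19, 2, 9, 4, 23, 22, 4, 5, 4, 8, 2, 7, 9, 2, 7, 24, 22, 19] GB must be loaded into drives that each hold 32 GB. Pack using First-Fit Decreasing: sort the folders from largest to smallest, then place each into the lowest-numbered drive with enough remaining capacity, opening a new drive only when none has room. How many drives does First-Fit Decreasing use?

Sorted descending: 24, 23, 22, 22, 19, 19, 9, 9, 8, 7, 7, 5, 4, 4, 4, 2, 2, 2.
drive 1: place 24 GB, 8 GB left
drive 2: place 23 GB, 9 GB left
drive 3: place 22 GB, 10 GB left
drive 4: place 22 GB, 10 GB left
drive 5: place 19 GB, 13 GB left
drive 6: place 19 GB, 13 GB left
drive 2: place 9 GB, 0 GB left
drive 3: place 9 GB, 1 GB left
drive 1: place 8 GB, 0 GB left
drive 4: place 7 GB, 3 GB left
drive 5: place 7 GB, 6 GB left
drive 5: place 5 GB, 1 GB left
drive 6: place 4 GB, 9 GB left
drive 6: place 4 GB, 5 GB left
drive 6: place 4 GB, 1 GB left
drive 4: place 2 GB, 1 GB left
drive 7: place 2 GB, 30 GB left
drive 7: place 2 GB, 28 GB left
Final drives: [24,8] [23,9] [22,9] [22,7,2] [19,7,5] [19,4,4,4] [2,2].

7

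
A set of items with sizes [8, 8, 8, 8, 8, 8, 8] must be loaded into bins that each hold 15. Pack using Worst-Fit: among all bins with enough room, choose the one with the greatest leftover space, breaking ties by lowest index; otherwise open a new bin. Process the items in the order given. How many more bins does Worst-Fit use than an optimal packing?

Worst-Fit: [8] [8] [8] [8] [8] [8] [8] → 7 bins.
7 items exceed 7.5 (half the capacity), and no two of those can share a bin, so at least 7 bins are needed.
So 7 is already optimal.

0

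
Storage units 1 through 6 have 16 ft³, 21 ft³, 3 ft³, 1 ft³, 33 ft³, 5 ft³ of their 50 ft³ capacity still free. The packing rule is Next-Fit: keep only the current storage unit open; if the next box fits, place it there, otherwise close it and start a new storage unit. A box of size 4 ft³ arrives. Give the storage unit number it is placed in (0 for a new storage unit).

6

Next-Fit only looks at storage unit 6, which has 5 ft³ free.
4 ft³ fits there.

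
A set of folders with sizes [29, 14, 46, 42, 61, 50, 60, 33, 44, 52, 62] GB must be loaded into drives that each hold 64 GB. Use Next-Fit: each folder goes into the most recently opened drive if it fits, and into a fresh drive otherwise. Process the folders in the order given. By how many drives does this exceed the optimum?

1

Next-Fit: [29,14] [46] [42] [61] [50] [60] [33] [44] [52] [62] → 10 drives.
9 folders exceed 32 GB (half the capacity), and no two of those can share a drive, so at least 9 drives are needed.
An optimal packing achieves that bound: [62] [61] [60] [52] [50,14] [46] [44] [42] [33,29] → 9 drives.
Excess: 10 − 9 = 1.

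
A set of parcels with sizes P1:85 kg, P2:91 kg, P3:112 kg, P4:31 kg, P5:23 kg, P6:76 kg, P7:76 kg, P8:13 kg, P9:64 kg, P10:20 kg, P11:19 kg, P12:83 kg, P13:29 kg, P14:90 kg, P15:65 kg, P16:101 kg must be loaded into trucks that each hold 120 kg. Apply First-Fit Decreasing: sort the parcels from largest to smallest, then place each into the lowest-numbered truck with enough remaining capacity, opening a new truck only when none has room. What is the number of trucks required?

Sorted descending: 112, 101, 91, 90, 85, 83, 76, 76, 65, 64, 31, 29, 23, 20, 19, 13.
112 kg → truck 1 (remaining 8 kg)
101 kg → truck 2 (remaining 19 kg)
91 kg → truck 3 (remaining 29 kg)
90 kg → truck 4 (remaining 30 kg)
85 kg → truck 5 (remaining 35 kg)
83 kg → truck 6 (remaining 37 kg)
76 kg → truck 7 (remaining 44 kg)
76 kg → truck 8 (remaining 44 kg)
65 kg → truck 9 (remaining 55 kg)
64 kg → truck 10 (remaining 56 kg)
31 kg → truck 5 (remaining 4 kg)
29 kg → truck 3 (remaining 0 kg)
23 kg → truck 4 (remaining 7 kg)
20 kg → truck 6 (remaining 17 kg)
19 kg → truck 2 (remaining 0 kg)
13 kg → truck 6 (remaining 4 kg)

10 trucks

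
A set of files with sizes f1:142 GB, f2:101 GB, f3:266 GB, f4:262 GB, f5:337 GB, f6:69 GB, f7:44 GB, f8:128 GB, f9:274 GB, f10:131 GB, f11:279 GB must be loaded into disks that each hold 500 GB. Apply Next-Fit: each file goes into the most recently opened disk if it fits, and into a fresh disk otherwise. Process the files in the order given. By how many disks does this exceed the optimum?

1

Next-Fit: [142,101] [266] [262] [337,69,44] [128,274] [131,279] → 6 disks.
Total size 2033 GB; any packing needs at least ⌈2033/500⌉ = 5 disks.
An optimal packing achieves that bound: [337,142] [279,131,69] [274,128,44] [266,101] [262] → 5 disks.
Excess: 6 − 5 = 1.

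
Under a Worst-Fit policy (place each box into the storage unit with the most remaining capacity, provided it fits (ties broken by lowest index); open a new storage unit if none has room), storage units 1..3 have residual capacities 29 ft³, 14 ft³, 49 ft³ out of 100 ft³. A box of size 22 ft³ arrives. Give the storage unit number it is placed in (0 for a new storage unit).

3

Storage units with room: storage unit 1 (29 ft³), storage unit 3 (49 ft³).
Most room is storage unit 3 with 49 ft³ free.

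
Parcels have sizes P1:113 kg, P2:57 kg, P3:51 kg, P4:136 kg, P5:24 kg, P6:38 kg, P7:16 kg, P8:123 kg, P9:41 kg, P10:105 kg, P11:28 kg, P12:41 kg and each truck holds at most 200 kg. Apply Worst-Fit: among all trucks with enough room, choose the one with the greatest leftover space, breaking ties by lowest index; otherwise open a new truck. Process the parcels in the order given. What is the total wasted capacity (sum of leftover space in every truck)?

P1 (113 kg) → truck 1 (remaining 87 kg)
P2 (57 kg) → truck 1 (remaining 30 kg)
P3 (51 kg) → truck 2 (remaining 149 kg)
P4 (136 kg) → truck 2 (remaining 13 kg)
P5 (24 kg) → truck 1 (remaining 6 kg)
P6 (38 kg) → truck 3 (remaining 162 kg)
P7 (16 kg) → truck 3 (remaining 146 kg)
P8 (123 kg) → truck 3 (remaining 23 kg)
P9 (41 kg) → truck 4 (remaining 159 kg)
P10 (105 kg) → truck 4 (remaining 54 kg)
P11 (28 kg) → truck 4 (remaining 26 kg)
P12 (41 kg) → truck 5 (remaining 159 kg)
5 trucks × 200 kg = 1000 kg; used 773 kg; unused 227 kg.

227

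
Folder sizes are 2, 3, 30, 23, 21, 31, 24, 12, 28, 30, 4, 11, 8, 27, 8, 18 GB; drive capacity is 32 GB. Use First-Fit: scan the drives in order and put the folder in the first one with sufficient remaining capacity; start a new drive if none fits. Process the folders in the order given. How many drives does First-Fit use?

10

2 GB → drive 1 (remaining 30 GB)
3 GB → drive 1 (remaining 27 GB)
30 GB → drive 2 (remaining 2 GB)
23 GB → drive 1 (remaining 4 GB)
21 GB → drive 3 (remaining 11 GB)
31 GB → drive 4 (remaining 1 GB)
24 GB → drive 5 (remaining 8 GB)
12 GB → drive 6 (remaining 20 GB)
28 GB → drive 7 (remaining 4 GB)
30 GB → drive 8 (remaining 2 GB)
4 GB → drive 1 (remaining 0 GB)
11 GB → drive 3 (remaining 0 GB)
8 GB → drive 5 (remaining 0 GB)
27 GB → drive 9 (remaining 5 GB)
8 GB → drive 6 (remaining 12 GB)
18 GB → drive 10 (remaining 14 GB)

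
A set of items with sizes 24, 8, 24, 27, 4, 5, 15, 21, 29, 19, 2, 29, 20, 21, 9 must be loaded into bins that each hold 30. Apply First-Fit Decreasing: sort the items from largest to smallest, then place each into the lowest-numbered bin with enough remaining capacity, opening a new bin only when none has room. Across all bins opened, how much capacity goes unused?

43

Sorted descending: 29, 29, 27, 24, 24, 21, 21, 20, 19, 15, 9, 8, 5, 4, 2.
29 → bin 1 (remaining 1)
29 → bin 2 (remaining 1)
27 → bin 3 (remaining 3)
24 → bin 4 (remaining 6)
24 → bin 5 (remaining 6)
21 → bin 6 (remaining 9)
21 → bin 7 (remaining 9)
20 → bin 8 (remaining 10)
19 → bin 9 (remaining 11)
15 → bin 10 (remaining 15)
9 → bin 6 (remaining 0)
8 → bin 7 (remaining 1)
5 → bin 4 (remaining 1)
4 → bin 5 (remaining 2)
2 → bin 3 (remaining 1)
10 bins × 30 = 300; used 257; unused 43.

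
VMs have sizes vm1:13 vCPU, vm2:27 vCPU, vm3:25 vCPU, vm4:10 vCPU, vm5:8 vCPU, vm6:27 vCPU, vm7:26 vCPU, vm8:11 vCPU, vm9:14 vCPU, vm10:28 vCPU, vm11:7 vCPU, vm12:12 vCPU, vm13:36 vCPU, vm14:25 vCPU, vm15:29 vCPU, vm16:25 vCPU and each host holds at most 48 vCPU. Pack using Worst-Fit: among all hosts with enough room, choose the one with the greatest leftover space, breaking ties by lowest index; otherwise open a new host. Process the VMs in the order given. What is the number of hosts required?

9

vm1 (13 vCPU) → host 1 (remaining 35 vCPU)
vm2 (27 vCPU) → host 1 (remaining 8 vCPU)
vm3 (25 vCPU) → host 2 (remaining 23 vCPU)
vm4 (10 vCPU) → host 2 (remaining 13 vCPU)
vm5 (8 vCPU) → host 2 (remaining 5 vCPU)
vm6 (27 vCPU) → host 3 (remaining 21 vCPU)
vm7 (26 vCPU) → host 4 (remaining 22 vCPU)
vm8 (11 vCPU) → host 4 (remaining 11 vCPU)
vm9 (14 vCPU) → host 3 (remaining 7 vCPU)
vm10 (28 vCPU) → host 5 (remaining 20 vCPU)
vm11 (7 vCPU) → host 5 (remaining 13 vCPU)
vm12 (12 vCPU) → host 5 (remaining 1 vCPU)
vm13 (36 vCPU) → host 6 (remaining 12 vCPU)
vm14 (25 vCPU) → host 7 (remaining 23 vCPU)
vm15 (29 vCPU) → host 8 (remaining 19 vCPU)
vm16 (25 vCPU) → host 9 (remaining 23 vCPU)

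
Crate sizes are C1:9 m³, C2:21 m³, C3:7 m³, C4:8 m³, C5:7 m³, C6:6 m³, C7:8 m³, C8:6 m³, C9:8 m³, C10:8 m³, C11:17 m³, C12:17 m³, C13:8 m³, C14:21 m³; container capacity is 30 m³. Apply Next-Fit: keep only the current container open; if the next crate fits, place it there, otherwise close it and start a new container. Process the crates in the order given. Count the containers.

6

container 1: place C1 (9 m³), 21 m³ left
container 1: place C2 (21 m³), 0 m³ left
container 2: place C3 (7 m³), 23 m³ left
container 2: place C4 (8 m³), 15 m³ left
container 2: place C5 (7 m³), 8 m³ left
container 2: place C6 (6 m³), 2 m³ left
container 3: place C7 (8 m³), 22 m³ left
container 3: place C8 (6 m³), 16 m³ left
container 3: place C9 (8 m³), 8 m³ left
container 3: place C10 (8 m³), 0 m³ left
container 4: place C11 (17 m³), 13 m³ left
container 5: place C12 (17 m³), 13 m³ left
container 5: place C13 (8 m³), 5 m³ left
container 6: place C14 (21 m³), 9 m³ left
Final containers: [9,21] [7,8,7,6] [8,6,8,8] [17] [17,8] [21].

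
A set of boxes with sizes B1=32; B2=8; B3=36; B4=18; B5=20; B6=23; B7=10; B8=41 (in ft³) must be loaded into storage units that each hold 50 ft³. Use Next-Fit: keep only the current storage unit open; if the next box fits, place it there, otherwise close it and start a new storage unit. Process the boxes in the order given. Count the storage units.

5 storage units

B1 (32 ft³) → storage unit 1 (remaining 18 ft³)
B2 (8 ft³) → storage unit 1 (remaining 10 ft³)
B3 (36 ft³) → storage unit 2 (remaining 14 ft³)
B4 (18 ft³) → storage unit 3 (remaining 32 ft³)
B5 (20 ft³) → storage unit 3 (remaining 12 ft³)
B6 (23 ft³) → storage unit 4 (remaining 27 ft³)
B7 (10 ft³) → storage unit 4 (remaining 17 ft³)
B8 (41 ft³) → storage unit 5 (remaining 9 ft³)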